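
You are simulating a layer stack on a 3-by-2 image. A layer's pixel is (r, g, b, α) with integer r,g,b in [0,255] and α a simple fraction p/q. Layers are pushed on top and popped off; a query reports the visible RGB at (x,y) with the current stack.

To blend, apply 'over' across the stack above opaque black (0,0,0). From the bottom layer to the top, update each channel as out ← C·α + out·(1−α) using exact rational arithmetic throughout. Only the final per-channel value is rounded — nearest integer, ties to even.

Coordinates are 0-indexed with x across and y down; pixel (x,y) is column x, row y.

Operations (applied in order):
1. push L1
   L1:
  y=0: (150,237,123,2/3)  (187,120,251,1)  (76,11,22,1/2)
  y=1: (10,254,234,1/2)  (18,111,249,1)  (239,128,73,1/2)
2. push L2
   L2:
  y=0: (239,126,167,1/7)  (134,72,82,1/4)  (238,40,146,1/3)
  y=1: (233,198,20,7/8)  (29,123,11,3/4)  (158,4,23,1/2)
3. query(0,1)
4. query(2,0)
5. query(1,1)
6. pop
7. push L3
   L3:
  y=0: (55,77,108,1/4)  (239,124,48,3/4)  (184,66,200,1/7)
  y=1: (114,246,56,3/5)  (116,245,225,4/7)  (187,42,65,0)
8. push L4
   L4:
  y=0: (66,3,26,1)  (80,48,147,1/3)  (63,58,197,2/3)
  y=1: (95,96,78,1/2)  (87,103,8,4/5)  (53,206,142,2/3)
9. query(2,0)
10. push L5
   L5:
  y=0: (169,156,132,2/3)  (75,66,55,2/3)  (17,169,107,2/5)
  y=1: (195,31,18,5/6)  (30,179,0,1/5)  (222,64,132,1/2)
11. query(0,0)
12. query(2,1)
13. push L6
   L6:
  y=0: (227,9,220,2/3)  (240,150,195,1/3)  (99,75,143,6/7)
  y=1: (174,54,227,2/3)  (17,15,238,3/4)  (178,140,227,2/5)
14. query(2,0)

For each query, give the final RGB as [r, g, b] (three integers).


at x=0,y=1 over L1,L2:
+L1 (α=1/2) → [5, 127, 117]
+L2 (α=7/8) → [409/2, 1513/8, 257/8]
→ [204, 189, 32]

(2,0) stack=L1,L2; from [0,0,0]:
after L1 α=1/2: [38, 11/2, 11]
after L2 α=1/3: [314/3, 17, 56]
= [105, 17, 56]

query (1,1) [L1,L2] — begin 0,0,0
+L1 (α=1) → [18, 111, 249]
+L2 (α=3/4) → [105/4, 120, 141/2]
rounded: [26, 120, 70]

at x=2,y=0 over L1,L3,L4:
+L1 (α=1/2) → [38, 11/2, 11]
+L3 (α=1/7) → [412/7, 99/7, 38]
+L4 (α=2/3) → [1294/21, 911/21, 144]
rounded: [62, 43, 144]

query (0,0) [L1,L3,L4,L5] — begin 0,0,0
+L1 (α=2/3) → [100, 158, 82]
+L3 (α=1/4) → [355/4, 551/4, 177/2]
+L4 (α=1) → [66, 3, 26]
+L5 (α=2/3) → [404/3, 105, 290/3]
= [135, 105, 97]

(2,1) stack=L1,L3,L4,L5; from [0,0,0]:
L1 α=1/2: [239/2, 64, 73/2]
L3 α=0: [239/2, 64, 73/2]
L4 α=2/3: [451/6, 476/3, 641/6]
L5 α=1/2: [1783/12, 334/3, 1433/12]
= [149, 111, 119]

query (2,0) [L1,L3,L4,L5,L6] — begin 0,0,0
L1 α=1/2: [38, 11/2, 11]
L3 α=1/7: [412/7, 99/7, 38]
L4 α=2/3: [1294/21, 911/21, 144]
L5 α=2/5: [1532/35, 3277/35, 646/5]
L6 α=6/7: [22322/245, 19027/245, 4936/35]
rounded: [91, 78, 141]


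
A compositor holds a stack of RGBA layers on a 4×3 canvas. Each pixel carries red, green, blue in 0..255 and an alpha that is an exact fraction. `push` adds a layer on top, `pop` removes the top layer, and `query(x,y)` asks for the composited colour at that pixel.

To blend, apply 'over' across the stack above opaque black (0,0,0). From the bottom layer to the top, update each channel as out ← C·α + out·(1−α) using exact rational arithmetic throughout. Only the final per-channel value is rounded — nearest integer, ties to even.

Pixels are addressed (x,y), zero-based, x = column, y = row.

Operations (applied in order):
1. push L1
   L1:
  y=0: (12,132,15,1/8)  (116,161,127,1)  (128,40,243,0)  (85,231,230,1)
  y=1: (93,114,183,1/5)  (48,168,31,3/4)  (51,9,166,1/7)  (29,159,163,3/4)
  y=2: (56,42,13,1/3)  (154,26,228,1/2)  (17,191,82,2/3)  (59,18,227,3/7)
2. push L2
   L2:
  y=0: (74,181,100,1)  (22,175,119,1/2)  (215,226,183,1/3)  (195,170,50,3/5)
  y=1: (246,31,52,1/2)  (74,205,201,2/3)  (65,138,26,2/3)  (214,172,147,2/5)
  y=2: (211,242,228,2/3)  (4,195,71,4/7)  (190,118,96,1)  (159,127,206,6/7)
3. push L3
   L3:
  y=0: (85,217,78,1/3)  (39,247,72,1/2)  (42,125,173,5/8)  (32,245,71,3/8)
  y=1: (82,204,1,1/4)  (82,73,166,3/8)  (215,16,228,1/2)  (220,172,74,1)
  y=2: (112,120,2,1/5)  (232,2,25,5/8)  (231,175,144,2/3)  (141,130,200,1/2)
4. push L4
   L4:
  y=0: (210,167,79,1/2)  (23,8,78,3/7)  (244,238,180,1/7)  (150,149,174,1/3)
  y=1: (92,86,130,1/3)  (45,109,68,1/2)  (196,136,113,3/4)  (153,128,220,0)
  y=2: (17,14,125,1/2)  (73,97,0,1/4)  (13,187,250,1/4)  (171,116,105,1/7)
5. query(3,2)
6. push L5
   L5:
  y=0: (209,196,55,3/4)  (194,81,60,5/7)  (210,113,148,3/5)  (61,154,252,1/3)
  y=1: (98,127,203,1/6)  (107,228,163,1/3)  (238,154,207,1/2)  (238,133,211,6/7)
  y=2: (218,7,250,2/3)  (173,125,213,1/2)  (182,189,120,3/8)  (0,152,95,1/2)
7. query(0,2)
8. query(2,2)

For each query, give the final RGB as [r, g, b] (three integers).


query (3,2) [L1,L2,L3,L4] — begin 0,0,0
after L1 α=3/7: [177/7, 54/7, 681/7]
after L2 α=6/7: [6855/49, 5388/49, 9333/49]
after L3 α=1/2: [6882/49, 5879/49, 19133/98]
after L4 α=1/7: [49671/343, 40958/343, 62544/343]
→ [145, 119, 182]

at x=0,y=2 over L1,L2,L3,L4,L5:
L1 α=1/3: [56/3, 14, 13/3]
L2 α=2/3: [1322/9, 166, 1381/9]
L3 α=1/5: [6296/45, 784/5, 5542/45]
L4 α=1/2: [7061/90, 427/5, 11167/90]
L5 α=2/3: [46301/270, 497/15, 56167/270]
→ [171, 33, 208]

query (2,2) [L1,L2,L3,L4,L5] — begin 0,0,0
+L1 (α=2/3) → [34/3, 382/3, 164/3]
+L2 (α=1) → [190, 118, 96]
+L3 (α=2/3) → [652/3, 156, 128]
+L4 (α=1/4) → [665/4, 655/4, 317/2]
+L5 (α=3/8) → [5509/32, 5543/32, 2305/16]
→ [172, 173, 144]


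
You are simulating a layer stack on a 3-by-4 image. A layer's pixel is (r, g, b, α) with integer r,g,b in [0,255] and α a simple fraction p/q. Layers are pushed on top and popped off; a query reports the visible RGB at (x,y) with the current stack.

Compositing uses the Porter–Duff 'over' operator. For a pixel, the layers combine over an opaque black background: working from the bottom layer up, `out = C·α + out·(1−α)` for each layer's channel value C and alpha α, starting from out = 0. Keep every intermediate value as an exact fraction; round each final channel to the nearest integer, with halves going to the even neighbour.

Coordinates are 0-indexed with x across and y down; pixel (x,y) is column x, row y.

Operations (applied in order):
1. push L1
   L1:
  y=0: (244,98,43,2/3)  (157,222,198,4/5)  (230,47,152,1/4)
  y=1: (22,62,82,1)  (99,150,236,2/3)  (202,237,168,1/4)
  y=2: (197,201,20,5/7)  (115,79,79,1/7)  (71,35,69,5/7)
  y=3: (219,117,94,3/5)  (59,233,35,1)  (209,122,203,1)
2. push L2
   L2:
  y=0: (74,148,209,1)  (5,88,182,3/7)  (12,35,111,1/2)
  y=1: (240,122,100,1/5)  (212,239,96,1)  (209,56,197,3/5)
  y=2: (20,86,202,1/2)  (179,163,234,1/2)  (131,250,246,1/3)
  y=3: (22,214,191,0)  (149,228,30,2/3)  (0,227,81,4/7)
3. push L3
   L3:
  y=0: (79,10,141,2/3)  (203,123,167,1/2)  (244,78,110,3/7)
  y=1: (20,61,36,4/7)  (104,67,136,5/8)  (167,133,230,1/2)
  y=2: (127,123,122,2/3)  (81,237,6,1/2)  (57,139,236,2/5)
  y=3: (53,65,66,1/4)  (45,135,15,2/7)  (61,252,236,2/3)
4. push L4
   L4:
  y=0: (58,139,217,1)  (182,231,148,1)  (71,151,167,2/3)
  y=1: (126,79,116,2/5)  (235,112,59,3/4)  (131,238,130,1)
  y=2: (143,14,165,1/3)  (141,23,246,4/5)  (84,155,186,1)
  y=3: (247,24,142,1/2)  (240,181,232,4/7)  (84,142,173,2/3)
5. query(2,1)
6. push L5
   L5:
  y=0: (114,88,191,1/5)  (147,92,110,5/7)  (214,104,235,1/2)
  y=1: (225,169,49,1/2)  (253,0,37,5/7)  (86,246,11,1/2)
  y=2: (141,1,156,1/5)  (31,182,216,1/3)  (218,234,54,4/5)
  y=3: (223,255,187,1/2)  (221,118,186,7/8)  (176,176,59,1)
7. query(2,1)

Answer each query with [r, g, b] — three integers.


(2,1) stack=L1,L2,L3,L4; from [0,0,0]:
+L1 (α=1/4) → [101/2, 237/4, 42]
+L2 (α=3/5) → [728/5, 573/10, 135]
+L3 (α=1/2) → [1563/10, 1903/20, 365/2]
+L4 (α=1) → [131, 238, 130]
→ [131, 238, 130]

query (2,1) [L1,L2,L3,L4,L5] — begin 0,0,0
+L1 (α=1/4) → [101/2, 237/4, 42]
+L2 (α=3/5) → [728/5, 573/10, 135]
+L3 (α=1/2) → [1563/10, 1903/20, 365/2]
+L4 (α=1) → [131, 238, 130]
+L5 (α=1/2) → [217/2, 242, 141/2]
rounded: [108, 242, 70]


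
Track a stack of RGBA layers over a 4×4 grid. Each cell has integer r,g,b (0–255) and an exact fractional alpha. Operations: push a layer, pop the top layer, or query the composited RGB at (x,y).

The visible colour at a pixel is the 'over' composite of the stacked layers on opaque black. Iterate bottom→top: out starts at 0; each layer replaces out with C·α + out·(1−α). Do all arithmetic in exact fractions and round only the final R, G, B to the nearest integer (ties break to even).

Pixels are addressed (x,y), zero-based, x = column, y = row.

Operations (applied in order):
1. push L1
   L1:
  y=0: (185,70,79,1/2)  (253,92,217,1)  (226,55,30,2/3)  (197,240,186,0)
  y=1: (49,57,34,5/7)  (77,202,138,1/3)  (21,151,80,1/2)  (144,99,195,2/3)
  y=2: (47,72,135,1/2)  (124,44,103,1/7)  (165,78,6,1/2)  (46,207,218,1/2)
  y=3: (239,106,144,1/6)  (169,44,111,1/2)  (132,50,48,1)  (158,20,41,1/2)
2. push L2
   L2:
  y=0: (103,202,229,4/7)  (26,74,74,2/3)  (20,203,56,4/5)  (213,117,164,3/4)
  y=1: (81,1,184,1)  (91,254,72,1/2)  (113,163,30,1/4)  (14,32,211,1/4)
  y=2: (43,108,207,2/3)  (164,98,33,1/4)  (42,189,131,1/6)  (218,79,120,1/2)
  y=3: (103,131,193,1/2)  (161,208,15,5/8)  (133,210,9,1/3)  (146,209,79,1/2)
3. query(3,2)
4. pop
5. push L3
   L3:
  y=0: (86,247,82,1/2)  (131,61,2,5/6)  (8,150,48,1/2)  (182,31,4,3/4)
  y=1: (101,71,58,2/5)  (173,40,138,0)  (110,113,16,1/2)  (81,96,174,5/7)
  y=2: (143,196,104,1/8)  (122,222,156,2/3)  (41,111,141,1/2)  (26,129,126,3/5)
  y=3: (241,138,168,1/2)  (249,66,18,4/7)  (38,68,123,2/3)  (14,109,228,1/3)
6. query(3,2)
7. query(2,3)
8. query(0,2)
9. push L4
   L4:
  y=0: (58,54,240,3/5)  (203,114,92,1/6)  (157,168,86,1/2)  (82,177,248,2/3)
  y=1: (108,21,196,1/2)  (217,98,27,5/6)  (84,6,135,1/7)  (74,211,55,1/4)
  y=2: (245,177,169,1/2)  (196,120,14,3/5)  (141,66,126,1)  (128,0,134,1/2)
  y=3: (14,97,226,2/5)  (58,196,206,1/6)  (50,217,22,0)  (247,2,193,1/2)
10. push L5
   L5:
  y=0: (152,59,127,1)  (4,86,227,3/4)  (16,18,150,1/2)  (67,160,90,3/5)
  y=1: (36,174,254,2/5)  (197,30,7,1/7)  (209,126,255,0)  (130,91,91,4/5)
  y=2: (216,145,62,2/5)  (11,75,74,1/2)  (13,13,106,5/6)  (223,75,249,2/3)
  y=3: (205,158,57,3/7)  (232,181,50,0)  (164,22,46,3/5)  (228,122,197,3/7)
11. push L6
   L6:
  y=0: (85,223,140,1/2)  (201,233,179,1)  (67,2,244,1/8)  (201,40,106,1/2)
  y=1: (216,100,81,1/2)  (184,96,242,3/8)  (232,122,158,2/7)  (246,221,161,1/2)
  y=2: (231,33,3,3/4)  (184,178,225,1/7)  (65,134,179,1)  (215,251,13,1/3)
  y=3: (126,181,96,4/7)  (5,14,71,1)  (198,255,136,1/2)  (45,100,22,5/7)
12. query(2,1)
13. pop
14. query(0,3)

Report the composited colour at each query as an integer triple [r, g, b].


(3,2) stack=L1,L2; from [0,0,0]:
+L1 (α=1/2) → [23, 207/2, 109]
+L2 (α=1/2) → [241/2, 365/4, 229/2]
rounded: [120, 91, 114]

at x=3,y=2 over L1,L3:
after L1 α=1/2: [23, 207/2, 109]
after L3 α=3/5: [124/5, 594/5, 596/5]
rounded: [25, 119, 119]

at x=2,y=3 over L1,L3:
+L1 (α=1) → [132, 50, 48]
+L3 (α=2/3) → [208/3, 62, 98]
= [69, 62, 98]

(0,2) stack=L1,L3; from [0,0,0]:
+L1 (α=1/2) → [47/2, 36, 135/2]
+L3 (α=1/8) → [615/16, 56, 1153/16]
rounded: [38, 56, 72]

(2,1) stack=L1,L3,L4,L5,L6; from [0,0,0]:
+L1 (α=1/2) → [21/2, 151/2, 40]
+L3 (α=1/2) → [241/4, 377/4, 28]
+L4 (α=1/7) → [891/14, 1143/14, 303/7]
+L5 (α=0) → [891/14, 1143/14, 303/7]
+L6 (α=2/7) → [10951/98, 9131/98, 3727/49]
rounded: [112, 93, 76]

(0,3) stack=L1,L3,L4,L5; from [0,0,0]:
L1 α=1/6: [239/6, 53/3, 24]
L3 α=1/2: [1685/12, 467/6, 96]
L4 α=2/5: [1797/20, 171/2, 148]
L5 α=3/7: [696/5, 816/7, 109]
= [139, 117, 109]


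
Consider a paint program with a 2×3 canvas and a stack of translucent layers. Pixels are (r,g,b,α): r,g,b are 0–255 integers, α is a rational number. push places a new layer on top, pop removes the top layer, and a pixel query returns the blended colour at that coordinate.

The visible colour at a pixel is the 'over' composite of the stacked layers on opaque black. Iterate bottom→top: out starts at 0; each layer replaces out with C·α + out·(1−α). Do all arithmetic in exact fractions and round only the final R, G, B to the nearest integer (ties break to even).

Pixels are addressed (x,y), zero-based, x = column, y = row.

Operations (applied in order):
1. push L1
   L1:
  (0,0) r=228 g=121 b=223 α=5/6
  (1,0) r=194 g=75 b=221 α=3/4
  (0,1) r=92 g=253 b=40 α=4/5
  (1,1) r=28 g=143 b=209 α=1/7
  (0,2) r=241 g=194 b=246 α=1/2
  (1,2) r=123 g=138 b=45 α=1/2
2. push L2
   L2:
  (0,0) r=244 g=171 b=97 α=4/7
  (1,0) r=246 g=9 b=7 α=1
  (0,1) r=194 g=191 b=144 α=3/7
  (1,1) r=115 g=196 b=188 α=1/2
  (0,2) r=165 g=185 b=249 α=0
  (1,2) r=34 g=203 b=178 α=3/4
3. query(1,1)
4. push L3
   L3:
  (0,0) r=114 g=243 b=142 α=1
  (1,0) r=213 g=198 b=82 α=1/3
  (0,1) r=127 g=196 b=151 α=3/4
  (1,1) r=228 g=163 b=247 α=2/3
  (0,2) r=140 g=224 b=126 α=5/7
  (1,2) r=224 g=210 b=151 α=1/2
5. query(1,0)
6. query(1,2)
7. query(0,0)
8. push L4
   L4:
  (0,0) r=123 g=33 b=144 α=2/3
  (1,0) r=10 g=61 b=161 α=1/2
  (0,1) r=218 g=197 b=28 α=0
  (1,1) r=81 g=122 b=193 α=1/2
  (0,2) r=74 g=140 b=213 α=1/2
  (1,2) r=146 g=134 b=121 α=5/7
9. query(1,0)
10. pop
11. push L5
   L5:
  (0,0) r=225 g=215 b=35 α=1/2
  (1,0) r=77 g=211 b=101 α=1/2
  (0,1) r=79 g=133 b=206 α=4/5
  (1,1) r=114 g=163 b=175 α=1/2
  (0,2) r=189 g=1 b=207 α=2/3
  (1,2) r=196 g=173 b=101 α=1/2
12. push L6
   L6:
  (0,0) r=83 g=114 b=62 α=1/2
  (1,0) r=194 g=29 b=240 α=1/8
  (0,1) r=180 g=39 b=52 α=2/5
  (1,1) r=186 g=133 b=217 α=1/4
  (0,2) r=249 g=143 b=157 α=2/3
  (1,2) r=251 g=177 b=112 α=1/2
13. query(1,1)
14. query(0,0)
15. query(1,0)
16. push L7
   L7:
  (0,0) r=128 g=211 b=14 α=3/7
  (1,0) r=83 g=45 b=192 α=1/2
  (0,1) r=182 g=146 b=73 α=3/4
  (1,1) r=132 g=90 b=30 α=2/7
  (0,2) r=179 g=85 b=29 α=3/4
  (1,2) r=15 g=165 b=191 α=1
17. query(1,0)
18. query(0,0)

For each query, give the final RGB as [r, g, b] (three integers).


query (1,1) [L1,L2] — begin 0,0,0
after L1 α=1/7: [4, 143/7, 209/7]
after L2 α=1/2: [119/2, 1515/14, 1525/14]
= [60, 108, 109]

query (1,0) [L1,L2,L3] — begin 0,0,0
+L1 (α=3/4) → [291/2, 225/4, 663/4]
+L2 (α=1) → [246, 9, 7]
+L3 (α=1/3) → [235, 72, 32]
rounded: [235, 72, 32]

at x=1,y=2 over L1,L2,L3:
+L1 (α=1/2) → [123/2, 69, 45/2]
+L2 (α=3/4) → [327/8, 339/2, 1113/8]
+L3 (α=1/2) → [2119/16, 759/4, 2321/16]
rounded: [132, 190, 145]

query (0,0) [L1,L2,L3] — begin 0,0,0
L1 α=5/6: [190, 605/6, 1115/6]
L2 α=4/7: [1546/7, 1973/14, 1891/14]
L3 α=1: [114, 243, 142]
→ [114, 243, 142]

(1,0) stack=L1,L2,L3,L4; from [0,0,0]:
after L1 α=3/4: [291/2, 225/4, 663/4]
after L2 α=1: [246, 9, 7]
after L3 α=1/3: [235, 72, 32]
after L4 α=1/2: [245/2, 133/2, 193/2]
rounded: [122, 66, 96]

query (1,1) [L1,L2,L3,L5,L6] — begin 0,0,0
after L1 α=1/7: [4, 143/7, 209/7]
after L2 α=1/2: [119/2, 1515/14, 1525/14]
after L3 α=2/3: [1031/6, 6079/42, 8441/42]
after L5 α=1/2: [1715/12, 12925/84, 15791/84]
after L6 α=1/4: [2459/16, 16649/112, 21867/112]
rounded: [154, 149, 195]

(0,0) stack=L1,L2,L3,L5,L6; from [0,0,0]:
after L1 α=5/6: [190, 605/6, 1115/6]
after L2 α=4/7: [1546/7, 1973/14, 1891/14]
after L3 α=1: [114, 243, 142]
after L5 α=1/2: [339/2, 229, 177/2]
after L6 α=1/2: [505/4, 343/2, 301/4]
rounded: [126, 172, 75]

(1,0) stack=L1,L2,L3,L5,L6; from [0,0,0]:
after L1 α=3/4: [291/2, 225/4, 663/4]
after L2 α=1: [246, 9, 7]
after L3 α=1/3: [235, 72, 32]
after L5 α=1/2: [156, 283/2, 133/2]
after L6 α=1/8: [643/4, 2039/16, 1411/16]
→ [161, 127, 88]

at x=1,y=0 over L1,L2,L3,L5,L6,L7:
L1 α=3/4: [291/2, 225/4, 663/4]
L2 α=1: [246, 9, 7]
L3 α=1/3: [235, 72, 32]
L5 α=1/2: [156, 283/2, 133/2]
L6 α=1/8: [643/4, 2039/16, 1411/16]
L7 α=1/2: [975/8, 2759/32, 4483/32]
= [122, 86, 140]

query (0,0) [L1,L2,L3,L5,L6,L7] — begin 0,0,0
+L1 (α=5/6) → [190, 605/6, 1115/6]
+L2 (α=4/7) → [1546/7, 1973/14, 1891/14]
+L3 (α=1) → [114, 243, 142]
+L5 (α=1/2) → [339/2, 229, 177/2]
+L6 (α=1/2) → [505/4, 343/2, 301/4]
+L7 (α=3/7) → [127, 1319/7, 49]
= [127, 188, 49]


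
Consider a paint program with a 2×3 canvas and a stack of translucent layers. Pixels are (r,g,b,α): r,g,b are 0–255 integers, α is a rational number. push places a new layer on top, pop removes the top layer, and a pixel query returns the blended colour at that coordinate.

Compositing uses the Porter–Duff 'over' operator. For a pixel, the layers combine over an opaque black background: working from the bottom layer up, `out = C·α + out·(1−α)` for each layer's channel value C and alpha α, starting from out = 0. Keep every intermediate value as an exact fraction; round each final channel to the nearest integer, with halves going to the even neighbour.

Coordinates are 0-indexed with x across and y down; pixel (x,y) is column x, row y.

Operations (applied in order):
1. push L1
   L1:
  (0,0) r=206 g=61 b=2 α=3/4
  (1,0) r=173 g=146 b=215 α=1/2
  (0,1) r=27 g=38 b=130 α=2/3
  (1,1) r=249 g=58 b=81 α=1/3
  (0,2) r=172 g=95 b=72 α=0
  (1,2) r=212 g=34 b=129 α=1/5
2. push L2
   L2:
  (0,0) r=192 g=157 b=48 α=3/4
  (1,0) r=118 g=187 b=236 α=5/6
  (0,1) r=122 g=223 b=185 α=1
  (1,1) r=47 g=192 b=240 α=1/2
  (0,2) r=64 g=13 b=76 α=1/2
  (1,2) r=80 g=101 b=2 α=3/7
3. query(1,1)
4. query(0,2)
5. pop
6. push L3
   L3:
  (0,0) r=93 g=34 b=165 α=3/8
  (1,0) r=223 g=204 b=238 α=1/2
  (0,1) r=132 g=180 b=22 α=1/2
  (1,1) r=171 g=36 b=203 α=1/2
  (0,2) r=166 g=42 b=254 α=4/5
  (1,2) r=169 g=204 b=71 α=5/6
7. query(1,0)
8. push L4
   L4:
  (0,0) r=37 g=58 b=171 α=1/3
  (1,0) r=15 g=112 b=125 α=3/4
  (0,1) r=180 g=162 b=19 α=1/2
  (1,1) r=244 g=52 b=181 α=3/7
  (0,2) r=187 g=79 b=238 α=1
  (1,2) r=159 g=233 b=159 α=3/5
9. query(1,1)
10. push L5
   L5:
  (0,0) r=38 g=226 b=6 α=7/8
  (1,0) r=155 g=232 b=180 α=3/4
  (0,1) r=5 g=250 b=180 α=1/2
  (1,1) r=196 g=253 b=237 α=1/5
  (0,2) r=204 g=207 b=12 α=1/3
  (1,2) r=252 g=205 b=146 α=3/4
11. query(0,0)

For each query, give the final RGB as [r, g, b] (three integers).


(1,1) stack=L1,L2; from [0,0,0]:
L1 α=1/3: [83, 58/3, 27]
L2 α=1/2: [65, 317/3, 267/2]
= [65, 106, 134]

at x=0,y=2 over L1,L2:
L1 α=0: [0, 0, 0]
L2 α=1/2: [32, 13/2, 38]
→ [32, 6, 38]

(1,0) stack=L1,L3; from [0,0,0]:
+L1 (α=1/2) → [173/2, 73, 215/2]
+L3 (α=1/2) → [619/4, 277/2, 691/4]
= [155, 138, 173]

at x=1,y=1 over L1,L3,L4:
+L1 (α=1/3) → [83, 58/3, 27]
+L3 (α=1/2) → [127, 83/3, 115]
+L4 (α=3/7) → [1240/7, 800/21, 1003/7]
→ [177, 38, 143]

(0,0) stack=L1,L3,L4,L5; from [0,0,0]:
+L1 (α=3/4) → [309/2, 183/4, 3/2]
+L3 (α=3/8) → [2103/16, 1323/32, 1005/16]
+L4 (α=1/3) → [2399/24, 2251/48, 791/8]
+L5 (α=7/8) → [8783/192, 78187/384, 1127/64]
→ [46, 204, 18]


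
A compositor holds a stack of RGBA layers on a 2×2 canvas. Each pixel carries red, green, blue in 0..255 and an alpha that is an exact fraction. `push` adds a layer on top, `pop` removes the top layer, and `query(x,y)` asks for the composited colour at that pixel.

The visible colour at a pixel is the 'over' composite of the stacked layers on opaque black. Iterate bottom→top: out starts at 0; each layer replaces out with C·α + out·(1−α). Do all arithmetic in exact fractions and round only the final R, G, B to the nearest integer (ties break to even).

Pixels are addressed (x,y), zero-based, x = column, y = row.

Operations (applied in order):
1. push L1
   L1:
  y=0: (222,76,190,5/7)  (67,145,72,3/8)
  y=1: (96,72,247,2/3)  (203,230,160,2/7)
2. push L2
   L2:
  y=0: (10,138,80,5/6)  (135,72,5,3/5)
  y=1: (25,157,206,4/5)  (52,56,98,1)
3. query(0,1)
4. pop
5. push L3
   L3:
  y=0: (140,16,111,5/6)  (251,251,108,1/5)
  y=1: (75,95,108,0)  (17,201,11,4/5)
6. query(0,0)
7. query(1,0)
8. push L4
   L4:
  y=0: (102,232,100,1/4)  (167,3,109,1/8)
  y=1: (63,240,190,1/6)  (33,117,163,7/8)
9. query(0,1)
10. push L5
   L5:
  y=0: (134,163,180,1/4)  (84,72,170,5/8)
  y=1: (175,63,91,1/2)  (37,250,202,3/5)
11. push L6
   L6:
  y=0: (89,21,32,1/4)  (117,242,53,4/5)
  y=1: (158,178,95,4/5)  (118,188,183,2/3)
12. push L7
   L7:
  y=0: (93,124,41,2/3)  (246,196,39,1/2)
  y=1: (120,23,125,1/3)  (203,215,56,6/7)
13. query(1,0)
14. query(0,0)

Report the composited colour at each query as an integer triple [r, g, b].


query (0,1) [L1,L2] — begin 0,0,0
+L1 (α=2/3) → [64, 48, 494/3]
+L2 (α=4/5) → [164/5, 676/5, 2966/15]
→ [33, 135, 198]

query (0,0) [L1,L3] — begin 0,0,0
after L1 α=5/7: [1110/7, 380/7, 950/7]
after L3 α=5/6: [3005/21, 470/21, 4835/42]
rounded: [143, 22, 115]

(1,0) stack=L1,L3; from [0,0,0]:
after L1 α=3/8: [201/8, 435/8, 27]
after L3 α=1/5: [703/10, 937/10, 216/5]
→ [70, 94, 43]

(0,1) stack=L1,L3,L4; from [0,0,0]:
after L1 α=2/3: [64, 48, 494/3]
after L3 α=0: [64, 48, 494/3]
after L4 α=1/6: [383/6, 80, 1520/9]
rounded: [64, 80, 169]

query (1,0) [L1,L3,L4,L5,L6,L7] — begin 0,0,0
after L1 α=3/8: [201/8, 435/8, 27]
after L3 α=1/5: [703/10, 937/10, 216/5]
after L4 α=1/8: [6591/80, 6589/80, 2057/40]
after L5 α=5/8: [53373/640, 48567/640, 40171/320]
after L6 α=4/5: [352893/3200, 668087/3200, 108011/1600]
after L7 α=1/2: [1140093/6400, 1295287/6400, 170411/3200]
= [178, 202, 53]

at x=0,y=0 over L1,L3,L4,L5,L6,L7:
after L1 α=5/7: [1110/7, 380/7, 950/7]
after L3 α=5/6: [3005/21, 470/21, 4835/42]
after L4 α=1/4: [3719/28, 1047/14, 6235/56]
after L5 α=1/4: [14909/112, 5423/56, 28785/224]
after L6 α=1/4: [54695/448, 17445/224, 93523/896]
after L7 α=2/3: [138023/1344, 72997/672, 55665/896]
rounded: [103, 109, 62]


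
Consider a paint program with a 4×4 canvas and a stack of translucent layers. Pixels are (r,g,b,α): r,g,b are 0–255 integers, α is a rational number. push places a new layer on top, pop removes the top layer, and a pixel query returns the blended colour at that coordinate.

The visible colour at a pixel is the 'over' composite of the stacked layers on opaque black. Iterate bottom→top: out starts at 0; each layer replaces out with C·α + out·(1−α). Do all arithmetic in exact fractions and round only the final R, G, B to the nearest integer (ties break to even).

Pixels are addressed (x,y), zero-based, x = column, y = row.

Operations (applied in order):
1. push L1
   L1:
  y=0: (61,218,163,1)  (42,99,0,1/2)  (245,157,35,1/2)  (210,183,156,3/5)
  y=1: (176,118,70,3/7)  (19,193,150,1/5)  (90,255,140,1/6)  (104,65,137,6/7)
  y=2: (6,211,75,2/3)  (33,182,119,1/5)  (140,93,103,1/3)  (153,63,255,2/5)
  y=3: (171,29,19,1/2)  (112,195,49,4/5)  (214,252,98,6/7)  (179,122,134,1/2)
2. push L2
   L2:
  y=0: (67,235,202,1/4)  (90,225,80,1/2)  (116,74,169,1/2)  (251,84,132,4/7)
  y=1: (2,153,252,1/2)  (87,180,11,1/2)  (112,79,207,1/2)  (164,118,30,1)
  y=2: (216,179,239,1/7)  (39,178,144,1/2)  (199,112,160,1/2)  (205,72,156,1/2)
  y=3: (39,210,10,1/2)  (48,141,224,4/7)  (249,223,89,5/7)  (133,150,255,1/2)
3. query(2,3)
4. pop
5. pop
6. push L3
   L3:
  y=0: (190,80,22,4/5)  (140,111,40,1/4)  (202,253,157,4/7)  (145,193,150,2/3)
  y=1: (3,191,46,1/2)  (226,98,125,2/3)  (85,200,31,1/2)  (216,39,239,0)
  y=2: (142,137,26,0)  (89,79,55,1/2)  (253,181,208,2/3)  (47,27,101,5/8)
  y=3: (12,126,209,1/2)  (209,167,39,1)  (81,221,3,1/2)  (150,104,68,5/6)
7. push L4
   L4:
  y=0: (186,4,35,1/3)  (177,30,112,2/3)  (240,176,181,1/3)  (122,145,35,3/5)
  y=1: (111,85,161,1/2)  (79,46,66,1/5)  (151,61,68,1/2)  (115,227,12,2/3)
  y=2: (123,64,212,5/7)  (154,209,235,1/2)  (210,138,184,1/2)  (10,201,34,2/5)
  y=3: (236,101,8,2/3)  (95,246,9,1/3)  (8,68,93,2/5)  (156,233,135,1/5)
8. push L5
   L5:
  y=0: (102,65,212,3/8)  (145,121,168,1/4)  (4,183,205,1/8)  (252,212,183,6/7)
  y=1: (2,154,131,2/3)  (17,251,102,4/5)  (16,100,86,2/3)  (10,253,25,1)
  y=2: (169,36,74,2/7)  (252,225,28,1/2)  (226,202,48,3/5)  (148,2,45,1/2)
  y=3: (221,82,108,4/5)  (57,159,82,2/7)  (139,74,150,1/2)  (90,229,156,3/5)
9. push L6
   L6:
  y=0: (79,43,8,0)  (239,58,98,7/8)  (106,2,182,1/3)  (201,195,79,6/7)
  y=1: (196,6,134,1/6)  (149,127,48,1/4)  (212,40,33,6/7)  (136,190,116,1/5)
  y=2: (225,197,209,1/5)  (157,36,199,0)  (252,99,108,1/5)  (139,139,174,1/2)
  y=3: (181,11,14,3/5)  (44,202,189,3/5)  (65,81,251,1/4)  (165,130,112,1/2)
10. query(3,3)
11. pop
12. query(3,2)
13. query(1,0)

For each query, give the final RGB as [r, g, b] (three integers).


(2,3) stack=L1,L2; from [0,0,0]:
L1 α=6/7: [1284/7, 216, 84]
L2 α=5/7: [11283/49, 221, 613/7]
→ [230, 221, 88]

at x=3,y=3 over L3,L4,L5,L6:
L3 α=5/6: [125, 260/3, 170/3]
L4 α=1/5: [656/5, 1739/15, 217/3]
L5 α=3/5: [2662/25, 13783/75, 1838/15]
L6 α=1/2: [6787/50, 23533/150, 1759/15]
rounded: [136, 157, 117]

(3,2) stack=L3,L4,L5; from [0,0,0]:
L3 α=5/8: [235/8, 135/8, 505/8]
L4 α=2/5: [173/8, 3621/40, 2059/40]
L5 α=1/2: [1357/16, 3701/80, 3859/80]
= [85, 46, 48]

query (1,0) [L3,L4,L5] — begin 0,0,0
+L3 (α=1/4) → [35, 111/4, 10]
+L4 (α=2/3) → [389/3, 117/4, 78]
+L5 (α=1/4) → [267/2, 835/16, 201/2]
→ [134, 52, 100]


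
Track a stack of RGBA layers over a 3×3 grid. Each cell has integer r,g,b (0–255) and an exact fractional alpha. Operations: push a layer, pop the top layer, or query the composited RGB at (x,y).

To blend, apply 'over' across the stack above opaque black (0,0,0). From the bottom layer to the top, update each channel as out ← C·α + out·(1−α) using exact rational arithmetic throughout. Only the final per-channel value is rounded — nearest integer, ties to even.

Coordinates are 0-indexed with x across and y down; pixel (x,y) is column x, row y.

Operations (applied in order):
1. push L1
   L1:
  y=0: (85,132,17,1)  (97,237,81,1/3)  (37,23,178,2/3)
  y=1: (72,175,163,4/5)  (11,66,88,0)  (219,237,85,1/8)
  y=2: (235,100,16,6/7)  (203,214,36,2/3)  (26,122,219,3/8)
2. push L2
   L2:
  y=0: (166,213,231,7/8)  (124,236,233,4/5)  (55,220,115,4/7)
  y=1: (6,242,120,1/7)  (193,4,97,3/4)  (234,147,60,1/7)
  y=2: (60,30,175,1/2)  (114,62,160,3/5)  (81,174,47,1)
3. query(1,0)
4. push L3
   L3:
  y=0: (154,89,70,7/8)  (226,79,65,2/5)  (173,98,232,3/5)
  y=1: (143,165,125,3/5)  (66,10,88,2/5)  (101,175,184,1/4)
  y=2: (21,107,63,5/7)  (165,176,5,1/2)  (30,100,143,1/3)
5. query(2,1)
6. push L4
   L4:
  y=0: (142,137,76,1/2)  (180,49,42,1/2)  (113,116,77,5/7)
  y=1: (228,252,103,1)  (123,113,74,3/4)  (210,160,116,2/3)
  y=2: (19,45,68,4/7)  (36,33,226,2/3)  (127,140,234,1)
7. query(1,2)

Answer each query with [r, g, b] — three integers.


at x=1,y=0 over L1,L2:
after L1 α=1/3: [97/3, 79, 27]
after L2 α=4/5: [317/3, 1023/5, 959/5]
→ [106, 205, 192]

at x=2,y=1 over L1,L2,L3:
+L1 (α=1/8) → [219/8, 237/8, 85/8]
+L2 (α=1/7) → [1593/28, 1299/28, 495/28]
+L3 (α=1/4) → [7607/112, 8797/112, 6637/112]
rounded: [68, 79, 59]

(1,2) stack=L1,L2,L3,L4; from [0,0,0]:
L1 α=2/3: [406/3, 428/3, 24]
L2 α=3/5: [1838/15, 1414/15, 528/5]
L3 α=1/2: [4313/30, 2027/15, 553/10]
L4 α=2/3: [6473/90, 3017/45, 1691/10]
rounded: [72, 67, 169]


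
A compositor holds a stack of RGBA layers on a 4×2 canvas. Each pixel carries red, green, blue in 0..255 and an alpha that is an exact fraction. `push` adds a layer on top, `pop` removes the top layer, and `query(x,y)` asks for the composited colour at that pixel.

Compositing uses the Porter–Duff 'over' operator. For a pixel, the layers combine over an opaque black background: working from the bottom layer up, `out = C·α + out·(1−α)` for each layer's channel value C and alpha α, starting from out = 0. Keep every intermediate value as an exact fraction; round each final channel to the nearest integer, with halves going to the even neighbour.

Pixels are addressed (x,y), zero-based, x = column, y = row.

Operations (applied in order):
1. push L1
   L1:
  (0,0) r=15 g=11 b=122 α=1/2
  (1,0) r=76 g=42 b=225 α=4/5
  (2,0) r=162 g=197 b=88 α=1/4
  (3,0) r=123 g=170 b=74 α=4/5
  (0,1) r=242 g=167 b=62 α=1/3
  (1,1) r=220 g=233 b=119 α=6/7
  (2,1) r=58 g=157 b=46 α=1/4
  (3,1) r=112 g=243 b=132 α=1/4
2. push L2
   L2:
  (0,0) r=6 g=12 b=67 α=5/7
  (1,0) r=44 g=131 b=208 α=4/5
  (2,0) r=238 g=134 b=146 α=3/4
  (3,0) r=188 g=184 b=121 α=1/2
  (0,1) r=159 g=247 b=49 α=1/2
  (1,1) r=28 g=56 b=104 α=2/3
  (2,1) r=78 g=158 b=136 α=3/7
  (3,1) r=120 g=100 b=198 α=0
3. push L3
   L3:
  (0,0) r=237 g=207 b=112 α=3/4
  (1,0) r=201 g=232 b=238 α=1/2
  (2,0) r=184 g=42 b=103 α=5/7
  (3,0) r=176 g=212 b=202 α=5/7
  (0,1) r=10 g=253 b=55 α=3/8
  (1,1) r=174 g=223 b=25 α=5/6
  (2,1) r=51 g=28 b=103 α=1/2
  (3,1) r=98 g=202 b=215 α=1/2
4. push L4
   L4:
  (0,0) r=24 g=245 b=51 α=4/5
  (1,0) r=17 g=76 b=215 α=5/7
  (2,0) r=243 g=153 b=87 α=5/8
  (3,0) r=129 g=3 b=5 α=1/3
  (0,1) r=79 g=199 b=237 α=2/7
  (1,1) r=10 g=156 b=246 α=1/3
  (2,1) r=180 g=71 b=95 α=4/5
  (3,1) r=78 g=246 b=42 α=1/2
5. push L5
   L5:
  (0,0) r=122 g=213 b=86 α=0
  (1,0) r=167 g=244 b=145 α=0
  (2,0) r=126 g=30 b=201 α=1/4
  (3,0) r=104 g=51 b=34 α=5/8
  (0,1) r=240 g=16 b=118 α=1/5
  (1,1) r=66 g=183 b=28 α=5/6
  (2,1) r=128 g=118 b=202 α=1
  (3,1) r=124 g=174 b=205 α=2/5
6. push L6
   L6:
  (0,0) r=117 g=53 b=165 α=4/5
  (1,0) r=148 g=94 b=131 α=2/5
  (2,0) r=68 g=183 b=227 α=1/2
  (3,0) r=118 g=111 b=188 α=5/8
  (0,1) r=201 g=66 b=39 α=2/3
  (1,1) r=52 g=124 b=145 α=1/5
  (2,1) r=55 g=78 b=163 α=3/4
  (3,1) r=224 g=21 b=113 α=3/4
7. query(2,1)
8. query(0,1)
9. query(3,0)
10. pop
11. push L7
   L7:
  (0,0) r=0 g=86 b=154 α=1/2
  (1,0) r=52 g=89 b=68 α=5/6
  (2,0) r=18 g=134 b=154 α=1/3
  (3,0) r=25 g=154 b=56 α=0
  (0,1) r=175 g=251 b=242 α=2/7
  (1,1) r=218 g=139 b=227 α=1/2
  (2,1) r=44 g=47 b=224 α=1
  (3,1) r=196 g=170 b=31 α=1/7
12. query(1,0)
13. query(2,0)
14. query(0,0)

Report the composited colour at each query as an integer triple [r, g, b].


query (2,1) [L1,L2,L3,L4,L5,L6] — begin 0,0,0
after L1 α=1/4: [29/2, 157/4, 23/2]
after L2 α=3/7: [292/7, 631/7, 454/7]
after L3 α=1/2: [649/14, 827/14, 1175/14]
after L4 α=4/5: [10729/70, 4803/70, 1299/14]
after L5 α=1: [128, 118, 202]
after L6 α=3/4: [293/4, 88, 691/4]
→ [73, 88, 173]

at x=0,y=1 over L1,L2,L3,L4,L5,L6:
L1 α=1/3: [242/3, 167/3, 62/3]
L2 α=1/2: [719/6, 454/3, 209/6]
L3 α=3/8: [3775/48, 4547/24, 2035/48]
L4 α=2/7: [26459/336, 32287/168, 32927/336]
L5 α=1/5: [46619/420, 32959/210, 42839/420]
L6 α=2/3: [215459/1260, 60679/630, 75599/1260]
rounded: [171, 96, 60]

at x=3,y=0 over L1,L2,L3,L4,L5,L6:
+L1 (α=4/5) → [492/5, 136, 296/5]
+L2 (α=1/2) → [716/5, 160, 901/10]
+L3 (α=5/7) → [5832/35, 1380/7, 5951/35]
+L4 (α=1/3) → [5393/35, 927/7, 12077/105]
+L5 (α=5/8) → [34379/280, 2283/28, 18027/280]
+L6 (α=5/8) → [268337/2240, 22389/224, 317281/2240]
= [120, 100, 142]

at x=1,y=0 over L1,L2,L3,L4,L5,L7:
after L1 α=4/5: [304/5, 168/5, 180]
after L2 α=4/5: [1184/25, 2788/25, 1012/5]
after L3 α=1/2: [6209/50, 4294/25, 1101/5]
after L4 α=5/7: [8334/175, 2584/25, 7577/35]
after L5 α=0: [8334/175, 2584/25, 7577/35]
after L7 α=5/6: [26917/525, 13709/150, 19477/210]
= [51, 91, 93]

at x=2,y=0 over L1,L2,L3,L4,L5,L7:
after L1 α=1/4: [81/2, 197/4, 22]
after L2 α=3/4: [1509/8, 1805/16, 115]
after L3 α=5/7: [5189/28, 3485/56, 745/7]
after L4 α=5/8: [49587/224, 53295/448, 660/7]
after L5 α=1/4: [176985/896, 173325/1792, 3387/28]
after L7 α=1/3: [61683/448, 293389/2688, 5543/42]
= [138, 109, 132]

query (0,0) [L1,L2,L3,L4,L5,L7] — begin 0,0,0
L1 α=1/2: [15/2, 11/2, 61]
L2 α=5/7: [45/7, 71/7, 457/7]
L3 α=3/4: [2511/14, 2209/14, 2809/28]
L4 α=4/5: [771/14, 15929/70, 8521/140]
L5 α=0: [771/14, 15929/70, 8521/140]
L7 α=1/2: [771/28, 21949/140, 30081/280]
= [28, 157, 107]


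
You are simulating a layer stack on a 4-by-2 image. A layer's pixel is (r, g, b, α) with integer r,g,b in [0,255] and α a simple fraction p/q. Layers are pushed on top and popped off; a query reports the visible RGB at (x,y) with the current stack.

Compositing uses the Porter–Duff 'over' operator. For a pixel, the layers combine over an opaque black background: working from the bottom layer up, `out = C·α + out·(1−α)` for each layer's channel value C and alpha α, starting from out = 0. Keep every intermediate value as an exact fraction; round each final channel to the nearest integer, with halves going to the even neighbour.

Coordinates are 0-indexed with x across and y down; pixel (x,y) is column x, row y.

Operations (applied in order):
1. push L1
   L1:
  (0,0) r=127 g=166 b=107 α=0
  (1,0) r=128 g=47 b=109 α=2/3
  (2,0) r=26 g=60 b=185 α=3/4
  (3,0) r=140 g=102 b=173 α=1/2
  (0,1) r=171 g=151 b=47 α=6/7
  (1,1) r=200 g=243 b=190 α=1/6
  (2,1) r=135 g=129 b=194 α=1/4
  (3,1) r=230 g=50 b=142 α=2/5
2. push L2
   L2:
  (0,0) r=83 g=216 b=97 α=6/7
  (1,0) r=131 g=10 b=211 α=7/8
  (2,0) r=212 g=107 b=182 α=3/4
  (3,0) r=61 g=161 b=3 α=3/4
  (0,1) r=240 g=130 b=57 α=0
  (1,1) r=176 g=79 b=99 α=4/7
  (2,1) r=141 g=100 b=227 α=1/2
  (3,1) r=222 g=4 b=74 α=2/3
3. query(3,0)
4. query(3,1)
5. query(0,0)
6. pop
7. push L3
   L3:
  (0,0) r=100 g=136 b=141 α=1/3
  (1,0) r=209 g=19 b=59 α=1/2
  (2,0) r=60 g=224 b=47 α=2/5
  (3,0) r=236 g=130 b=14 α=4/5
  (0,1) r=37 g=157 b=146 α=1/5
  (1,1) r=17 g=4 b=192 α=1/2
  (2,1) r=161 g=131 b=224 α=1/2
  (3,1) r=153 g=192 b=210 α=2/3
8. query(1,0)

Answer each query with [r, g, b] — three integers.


at x=3,y=0 over L1,L2:
L1 α=1/2: [70, 51, 173/2]
L2 α=3/4: [253/4, 267/2, 191/8]
→ [63, 134, 24]

at x=3,y=1 over L1,L2:
L1 α=2/5: [92, 20, 284/5]
L2 α=2/3: [536/3, 28/3, 1024/15]
= [179, 9, 68]

query (0,0) [L1,L2] — begin 0,0,0
+L1 (α=0) → [0, 0, 0]
+L2 (α=6/7) → [498/7, 1296/7, 582/7]
= [71, 185, 83]

at x=1,y=0 over L1,L3:
after L1 α=2/3: [256/3, 94/3, 218/3]
after L3 α=1/2: [883/6, 151/6, 395/6]
= [147, 25, 66]


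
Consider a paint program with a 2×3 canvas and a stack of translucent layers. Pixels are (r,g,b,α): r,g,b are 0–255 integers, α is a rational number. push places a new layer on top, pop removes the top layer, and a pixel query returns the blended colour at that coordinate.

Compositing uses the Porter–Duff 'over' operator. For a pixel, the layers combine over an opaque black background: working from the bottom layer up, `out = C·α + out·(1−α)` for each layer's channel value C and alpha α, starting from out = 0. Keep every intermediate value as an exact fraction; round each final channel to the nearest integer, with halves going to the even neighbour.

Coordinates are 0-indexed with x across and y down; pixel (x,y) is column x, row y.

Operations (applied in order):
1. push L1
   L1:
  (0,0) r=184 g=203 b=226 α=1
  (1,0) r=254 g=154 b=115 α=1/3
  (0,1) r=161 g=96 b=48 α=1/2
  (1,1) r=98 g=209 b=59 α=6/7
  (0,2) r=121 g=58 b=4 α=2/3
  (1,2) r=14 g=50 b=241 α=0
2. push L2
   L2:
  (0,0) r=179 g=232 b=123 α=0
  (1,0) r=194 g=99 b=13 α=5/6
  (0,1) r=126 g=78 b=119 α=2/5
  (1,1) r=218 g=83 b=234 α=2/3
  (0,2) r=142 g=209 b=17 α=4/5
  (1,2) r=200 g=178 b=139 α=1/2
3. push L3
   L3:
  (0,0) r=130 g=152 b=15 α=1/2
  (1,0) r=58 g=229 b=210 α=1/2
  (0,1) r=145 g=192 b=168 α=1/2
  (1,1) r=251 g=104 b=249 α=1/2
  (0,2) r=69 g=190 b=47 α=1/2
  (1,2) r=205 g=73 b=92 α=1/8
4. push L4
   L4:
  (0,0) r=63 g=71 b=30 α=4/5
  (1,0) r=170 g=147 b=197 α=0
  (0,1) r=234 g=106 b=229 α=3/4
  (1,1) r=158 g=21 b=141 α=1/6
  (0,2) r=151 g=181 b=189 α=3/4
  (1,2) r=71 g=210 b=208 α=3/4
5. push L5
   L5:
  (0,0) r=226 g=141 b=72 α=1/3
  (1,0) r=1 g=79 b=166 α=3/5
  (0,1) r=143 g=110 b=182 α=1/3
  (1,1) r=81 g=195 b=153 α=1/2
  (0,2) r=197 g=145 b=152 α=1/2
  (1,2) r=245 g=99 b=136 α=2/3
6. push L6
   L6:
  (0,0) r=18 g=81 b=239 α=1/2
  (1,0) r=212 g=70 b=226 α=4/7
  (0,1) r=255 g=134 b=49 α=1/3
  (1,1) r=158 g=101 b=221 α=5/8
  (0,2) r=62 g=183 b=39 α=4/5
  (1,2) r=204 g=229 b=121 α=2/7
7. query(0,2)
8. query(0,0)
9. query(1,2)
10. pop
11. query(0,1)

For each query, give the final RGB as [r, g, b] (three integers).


(0,2) stack=L1,L2,L3,L4,L5,L6; from [0,0,0]:
after L1 α=2/3: [242/3, 116/3, 8/3]
after L2 α=4/5: [1946/15, 2624/15, 212/15]
after L3 α=1/2: [2981/30, 2737/15, 917/30]
after L4 α=3/4: [16571/120, 5441/30, 17927/120]
after L5 α=1/2: [40211/240, 9791/60, 36167/240]
after L6 α=4/5: [99731/1200, 53711/300, 73607/1200]
= [83, 179, 61]

at x=0,y=0 over L1,L2,L3,L4,L5,L6:
+L1 (α=1) → [184, 203, 226]
+L2 (α=0) → [184, 203, 226]
+L3 (α=1/2) → [157, 355/2, 241/2]
+L4 (α=4/5) → [409/5, 923/10, 481/10]
+L5 (α=1/3) → [1948/15, 1628/15, 841/15]
+L6 (α=1/2) → [1109/15, 2843/30, 2213/15]
= [74, 95, 148]

(1,2) stack=L1,L2,L3,L4,L5,L6; from [0,0,0]:
+L1 (α=0) → [0, 0, 0]
+L2 (α=1/2) → [100, 89, 139/2]
+L3 (α=1/8) → [905/8, 87, 1157/16]
+L4 (α=3/4) → [2609/32, 717/4, 11141/64]
+L5 (α=2/3) → [18289/96, 503/4, 28549/192]
+L6 (α=2/7) → [18659/96, 621/4, 189209/1344]
rounded: [194, 155, 141]

at x=0,y=1 over L1,L2,L3,L4,L5:
L1 α=1/2: [161/2, 48, 24]
L2 α=2/5: [987/10, 60, 62]
L3 α=1/2: [2437/20, 126, 115]
L4 α=3/4: [16477/80, 111, 401/2]
L5 α=1/3: [7399/40, 332/3, 583/3]
= [185, 111, 194]


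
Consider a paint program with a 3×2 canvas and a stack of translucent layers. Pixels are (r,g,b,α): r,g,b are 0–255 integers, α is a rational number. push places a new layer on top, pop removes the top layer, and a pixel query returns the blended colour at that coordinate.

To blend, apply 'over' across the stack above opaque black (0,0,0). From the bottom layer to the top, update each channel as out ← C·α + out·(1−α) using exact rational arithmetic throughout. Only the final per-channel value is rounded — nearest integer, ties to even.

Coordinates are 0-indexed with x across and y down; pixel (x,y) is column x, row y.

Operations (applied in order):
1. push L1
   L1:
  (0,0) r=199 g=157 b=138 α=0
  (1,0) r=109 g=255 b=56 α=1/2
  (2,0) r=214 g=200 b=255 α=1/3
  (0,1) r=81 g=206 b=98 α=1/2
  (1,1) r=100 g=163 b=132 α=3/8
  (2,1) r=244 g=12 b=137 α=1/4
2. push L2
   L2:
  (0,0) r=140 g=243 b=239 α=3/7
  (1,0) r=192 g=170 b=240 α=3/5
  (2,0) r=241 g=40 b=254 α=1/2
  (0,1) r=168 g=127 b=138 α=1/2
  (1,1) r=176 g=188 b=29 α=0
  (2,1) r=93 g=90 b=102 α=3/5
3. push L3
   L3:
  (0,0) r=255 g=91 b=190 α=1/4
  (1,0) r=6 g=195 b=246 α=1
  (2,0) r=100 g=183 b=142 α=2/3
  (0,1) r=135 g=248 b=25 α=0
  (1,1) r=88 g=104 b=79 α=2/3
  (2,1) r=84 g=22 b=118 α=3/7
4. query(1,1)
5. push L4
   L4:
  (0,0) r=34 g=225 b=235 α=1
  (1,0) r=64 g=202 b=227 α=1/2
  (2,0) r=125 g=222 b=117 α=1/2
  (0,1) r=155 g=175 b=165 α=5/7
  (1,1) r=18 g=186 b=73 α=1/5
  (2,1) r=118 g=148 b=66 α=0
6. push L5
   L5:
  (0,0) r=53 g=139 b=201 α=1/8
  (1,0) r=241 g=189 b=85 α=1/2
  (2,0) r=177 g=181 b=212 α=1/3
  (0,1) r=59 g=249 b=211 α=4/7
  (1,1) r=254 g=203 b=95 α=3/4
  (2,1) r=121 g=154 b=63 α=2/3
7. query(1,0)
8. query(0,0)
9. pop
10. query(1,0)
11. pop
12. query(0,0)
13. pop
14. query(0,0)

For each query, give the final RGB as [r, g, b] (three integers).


(1,1) stack=L1,L2,L3; from [0,0,0]:
L1 α=3/8: [75/2, 489/8, 99/2]
L2 α=0: [75/2, 489/8, 99/2]
L3 α=2/3: [427/6, 2153/24, 415/6]
→ [71, 90, 69]

(1,0) stack=L1,L2,L3,L4,L5; from [0,0,0]:
+L1 (α=1/2) → [109/2, 255/2, 28]
+L2 (α=3/5) → [137, 153, 776/5]
+L3 (α=1) → [6, 195, 246]
+L4 (α=1/2) → [35, 397/2, 473/2]
+L5 (α=1/2) → [138, 775/4, 643/4]
= [138, 194, 161]

at x=0,y=0 over L1,L2,L3,L4,L5:
L1 α=0: [0, 0, 0]
L2 α=3/7: [60, 729/7, 717/7]
L3 α=1/4: [435/4, 706/7, 3481/28]
L4 α=1: [34, 225, 235]
L5 α=1/8: [291/8, 857/4, 923/4]
→ [36, 214, 231]

at x=1,y=0 over L1,L2,L3,L4:
after L1 α=1/2: [109/2, 255/2, 28]
after L2 α=3/5: [137, 153, 776/5]
after L3 α=1: [6, 195, 246]
after L4 α=1/2: [35, 397/2, 473/2]
= [35, 198, 236]

(0,0) stack=L1,L2,L3; from [0,0,0]:
after L1 α=0: [0, 0, 0]
after L2 α=3/7: [60, 729/7, 717/7]
after L3 α=1/4: [435/4, 706/7, 3481/28]
= [109, 101, 124]

query (0,0) [L1,L2] — begin 0,0,0
after L1 α=0: [0, 0, 0]
after L2 α=3/7: [60, 729/7, 717/7]
→ [60, 104, 102]


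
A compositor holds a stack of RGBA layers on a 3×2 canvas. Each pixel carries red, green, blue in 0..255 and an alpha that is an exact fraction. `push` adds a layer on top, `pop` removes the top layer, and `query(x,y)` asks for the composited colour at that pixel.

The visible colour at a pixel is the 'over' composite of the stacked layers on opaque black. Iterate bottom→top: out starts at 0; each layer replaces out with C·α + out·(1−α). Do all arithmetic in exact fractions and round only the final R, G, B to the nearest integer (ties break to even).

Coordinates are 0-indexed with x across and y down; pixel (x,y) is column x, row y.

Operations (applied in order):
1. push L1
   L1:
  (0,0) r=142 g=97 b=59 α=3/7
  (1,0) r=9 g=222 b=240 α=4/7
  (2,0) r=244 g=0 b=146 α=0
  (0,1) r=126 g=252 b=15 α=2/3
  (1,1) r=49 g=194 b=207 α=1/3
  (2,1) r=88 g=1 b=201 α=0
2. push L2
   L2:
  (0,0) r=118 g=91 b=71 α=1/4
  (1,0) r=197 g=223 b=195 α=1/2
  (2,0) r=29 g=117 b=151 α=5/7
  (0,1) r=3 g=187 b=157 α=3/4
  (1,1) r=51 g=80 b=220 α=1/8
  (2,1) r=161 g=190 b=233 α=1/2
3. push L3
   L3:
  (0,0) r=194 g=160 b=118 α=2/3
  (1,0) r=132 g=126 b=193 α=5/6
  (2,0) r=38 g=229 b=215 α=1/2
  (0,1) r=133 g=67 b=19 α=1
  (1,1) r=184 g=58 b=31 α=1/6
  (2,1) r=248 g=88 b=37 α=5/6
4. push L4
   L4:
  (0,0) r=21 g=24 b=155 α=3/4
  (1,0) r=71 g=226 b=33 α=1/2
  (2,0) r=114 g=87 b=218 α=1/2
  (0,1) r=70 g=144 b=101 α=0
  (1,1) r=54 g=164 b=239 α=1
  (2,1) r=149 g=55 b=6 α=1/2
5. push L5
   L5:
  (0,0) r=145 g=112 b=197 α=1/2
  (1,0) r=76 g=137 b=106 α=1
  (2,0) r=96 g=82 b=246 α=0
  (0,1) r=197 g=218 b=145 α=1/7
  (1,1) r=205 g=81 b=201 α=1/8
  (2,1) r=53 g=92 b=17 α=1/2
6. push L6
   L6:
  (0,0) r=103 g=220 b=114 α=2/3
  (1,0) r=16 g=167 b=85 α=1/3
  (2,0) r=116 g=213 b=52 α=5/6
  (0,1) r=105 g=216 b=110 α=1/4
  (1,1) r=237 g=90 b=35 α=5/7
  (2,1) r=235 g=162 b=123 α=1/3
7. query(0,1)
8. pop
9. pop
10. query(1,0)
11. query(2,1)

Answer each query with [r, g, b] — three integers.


(0,1) stack=L1,L2,L3,L4,L5,L6; from [0,0,0]:
+L1 (α=2/3) → [84, 168, 10]
+L2 (α=3/4) → [93/4, 729/4, 481/4]
+L3 (α=1) → [133, 67, 19]
+L4 (α=0) → [133, 67, 19]
+L5 (α=1/7) → [995/7, 620/7, 37]
+L6 (α=1/4) → [930/7, 843/7, 221/4]
→ [133, 120, 55]

(1,0) stack=L1,L2,L3,L4; from [0,0,0]:
after L1 α=4/7: [36/7, 888/7, 960/7]
after L2 α=1/2: [1415/14, 2449/14, 2325/14]
after L3 α=5/6: [10655/84, 11269/84, 15835/84]
after L4 α=1/2: [16619/168, 30253/168, 18607/168]
= [99, 180, 111]

at x=2,y=1 over L1,L2,L3,L4:
+L1 (α=0) → [0, 0, 0]
+L2 (α=1/2) → [161/2, 95, 233/2]
+L3 (α=5/6) → [2641/12, 535/6, 201/4]
+L4 (α=1/2) → [4429/24, 865/12, 225/8]
→ [185, 72, 28]
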